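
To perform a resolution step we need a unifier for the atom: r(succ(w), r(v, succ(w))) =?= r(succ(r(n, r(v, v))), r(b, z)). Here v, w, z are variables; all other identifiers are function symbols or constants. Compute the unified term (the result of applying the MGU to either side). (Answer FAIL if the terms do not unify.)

r(succ(r(n, r(b, b))), r(b, succ(r(n, r(b, b)))))

Decompose r/2: succ(w) =?= succ(r(n, r(v, v))),  r(v, succ(w)) =?= r(b, z).
Decompose succ/1: w =?= r(n, r(v, v)).
Bind w := r(n, r(v, v)); substituting into the remaining equation gives: r(v, succ(r(n, r(v, v)))) =?= r(b, z).
Decompose r/2: v =?= b,  succ(r(n, r(v, v))) =?= z.
Bind v := b; substituting into the remaining equation gives: succ(r(n, r(b, b))) =?= z. Substituting into the earlier binding gives w := r(n, r(b, b)).
Bind z := succ(r(n, r(b, b))).
Applying the MGU to either side gives r(succ(r(n, r(b, b))), r(b, succ(r(n, r(b, b))))).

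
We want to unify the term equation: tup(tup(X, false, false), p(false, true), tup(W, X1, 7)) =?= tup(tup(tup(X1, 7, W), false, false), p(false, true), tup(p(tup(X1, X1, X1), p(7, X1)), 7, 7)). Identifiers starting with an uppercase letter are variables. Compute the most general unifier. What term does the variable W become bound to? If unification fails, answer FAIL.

Decompose tup/3: tup(X, false, false) =?= tup(tup(X1, 7, W), false, false),  p(false, true) =?= p(false, true),  tup(W, X1, 7) =?= tup(p(tup(X1, X1, X1), p(7, X1)), 7, 7).
Decompose tup/3: X =?= tup(X1, 7, W),  false =?= false,  false =?= false.
Bind X := tup(X1, 7, W); no other remaining equation mentions X.
Delete trivial equation false =?= false.
Delete trivial equation false =?= false.
Delete trivial equation p(false, true) =?= p(false, true).
Decompose tup/3: W =?= p(tup(X1, X1, X1), p(7, X1)),  X1 =?= 7,  7 =?= 7.
Bind W := p(tup(X1, X1, X1), p(7, X1)); no other remaining equation mentions W. Substituting into the earlier binding gives X := tup(X1, 7, p(tup(X1, X1, X1), p(7, X1))).
Bind X1 := 7; no other remaining equation mentions X1. Substituting into the earlier bindings gives X := tup(7, 7, p(tup(7, 7, 7), p(7, 7))), W := p(tup(7, 7, 7), p(7, 7)).
Delete trivial equation 7 =?= 7.
MGU = { X -> tup(7, 7, p(tup(7, 7, 7), p(7, 7))), W -> p(tup(7, 7, 7), p(7, 7)), X1 -> 7 }, so W -> p(tup(7, 7, 7), p(7, 7)).

p(tup(7, 7, 7), p(7, 7))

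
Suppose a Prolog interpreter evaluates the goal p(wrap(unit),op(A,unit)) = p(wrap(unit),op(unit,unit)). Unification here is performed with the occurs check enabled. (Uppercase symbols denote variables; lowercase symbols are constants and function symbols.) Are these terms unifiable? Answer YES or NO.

Decompose p/2: wrap(unit) = wrap(unit),  op(A,unit) = op(unit,unit).
Delete trivial equation wrap(unit) = wrap(unit).
Decompose op/2: A = unit,  unit = unit.
Bind A := unit; no other remaining equation mentions A.
Delete trivial equation unit = unit.
No equations remain and no clash or occurs-check failure arose, so a unifier exists.

YES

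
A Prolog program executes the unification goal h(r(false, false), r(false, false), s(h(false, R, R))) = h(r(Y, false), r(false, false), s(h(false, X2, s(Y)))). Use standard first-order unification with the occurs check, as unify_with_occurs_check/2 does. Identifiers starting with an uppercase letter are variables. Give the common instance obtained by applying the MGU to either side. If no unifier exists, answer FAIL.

Decompose h/3: r(false, false) = r(Y, false),  r(false, false) = r(false, false),  s(h(false, R, R)) = s(h(false, X2, s(Y))).
Decompose r/2: false = Y,  false = false.
Bind Y := false; substituting into the one remaining equation that mentions Y gives: s(h(false, R, R)) = s(h(false, X2, s(false))).
Delete trivial equation false = false.
Delete trivial equation r(false, false) = r(false, false).
Decompose s/1: h(false, R, R) = h(false, X2, s(false)).
Decompose h/3: false = false,  R = X2,  R = s(false).
Delete trivial equation false = false.
Bind R := X2; substituting into the remaining equation gives: X2 = s(false).
Bind X2 := s(false). Substituting into the earlier binding gives R := s(false).
Applying the MGU to either side gives h(r(false, false), r(false, false), s(h(false, s(false), s(false)))).

h(r(false, false), r(false, false), s(h(false, s(false), s(false))))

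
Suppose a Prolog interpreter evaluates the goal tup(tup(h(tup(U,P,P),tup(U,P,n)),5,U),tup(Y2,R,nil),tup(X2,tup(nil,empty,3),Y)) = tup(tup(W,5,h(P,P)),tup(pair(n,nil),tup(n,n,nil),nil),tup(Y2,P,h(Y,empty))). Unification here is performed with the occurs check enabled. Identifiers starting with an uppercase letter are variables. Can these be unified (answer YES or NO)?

Decompose tup/3: tup(h(tup(U,P,P),tup(U,P,n)),5,U) = tup(W,5,h(P,P)),  tup(Y2,R,nil) = tup(pair(n,nil),tup(n,n,nil),nil),  tup(X2,tup(nil,empty,3),Y) = tup(Y2,P,h(Y,empty)).
Decompose tup/3: h(tup(U,P,P),tup(U,P,n)) = W,  5 = 5,  U = h(P,P).
Bind W := h(tup(U,P,P),tup(U,P,n)); no other remaining equation mentions W.
Delete trivial equation 5 = 5.
Bind U := h(P,P); no other remaining equation mentions U. Substituting into the earlier binding gives W := h(tup(h(P,P),P,P),tup(h(P,P),P,n)).
Decompose tup/3: Y2 = pair(n,nil),  R = tup(n,n,nil),  nil = nil.
Bind Y2 := pair(n,nil); substituting into the one remaining equation that mentions Y2 gives: tup(X2,tup(nil,empty,3),Y) = tup(pair(n,nil),P,h(Y,empty)).
Bind R := tup(n,n,nil); no other remaining equation mentions R.
Delete trivial equation nil = nil.
Decompose tup/3: X2 = pair(n,nil),  tup(nil,empty,3) = P,  Y = h(Y,empty).
Bind X2 := pair(n,nil); no other remaining equation mentions X2.
Bind P := tup(nil,empty,3); no other remaining equation mentions P. Substituting into the earlier bindings gives W := h(tup(h(tup(nil,empty,3),tup(nil,empty,3)),tup(nil,empty,3),tup(nil,empty,3)),tup(h(tup(nil,empty,3),tup(nil,empty,3)),tup(nil,empty,3),n)), U := h(tup(nil,empty,3),tup(nil,empty,3)).
Occurs check fails: Y occurs in h(Y,empty); the equation Y = h(Y,empty) has no finite solution.

NO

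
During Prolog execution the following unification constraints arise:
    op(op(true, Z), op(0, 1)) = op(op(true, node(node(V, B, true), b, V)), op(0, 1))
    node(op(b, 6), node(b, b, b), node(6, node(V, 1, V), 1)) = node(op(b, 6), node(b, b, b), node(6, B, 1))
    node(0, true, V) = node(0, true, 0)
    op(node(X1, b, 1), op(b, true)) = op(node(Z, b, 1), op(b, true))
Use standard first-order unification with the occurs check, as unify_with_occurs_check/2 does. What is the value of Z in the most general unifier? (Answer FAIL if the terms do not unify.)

Decompose op/2: op(true, Z) = op(true, node(node(V, B, true), b, V)),  op(0, 1) = op(0, 1).
Decompose op/2: true = true,  Z = node(node(V, B, true), b, V).
Delete trivial equation true = true.
Bind Z := node(node(V, B, true), b, V); substituting into the one remaining equation that mentions Z gives: op(node(X1, b, 1), op(b, true)) = op(node(node(node(V, B, true), b, V), b, 1), op(b, true)).
Delete trivial equation op(0, 1) = op(0, 1).
Decompose node/3: op(b, 6) = op(b, 6),  node(b, b, b) = node(b, b, b),  node(6, node(V, 1, V), 1) = node(6, B, 1).
Delete trivial equation op(b, 6) = op(b, 6).
Delete trivial equation node(b, b, b) = node(b, b, b).
Decompose node/3: 6 = 6,  node(V, 1, V) = B,  1 = 1.
Delete trivial equation 6 = 6.
Bind B := node(V, 1, V); substituting into the one remaining equation that mentions B gives: op(node(X1, b, 1), op(b, true)) = op(node(node(node(V, node(V, 1, V), true), b, V), b, 1), op(b, true)). Substituting into the earlier binding gives Z := node(node(V, node(V, 1, V), true), b, V).
Delete trivial equation 1 = 1.
Decompose node/3: 0 = 0,  true = true,  V = 0.
Delete trivial equation 0 = 0.
Delete trivial equation true = true.
Bind V := 0; substituting into the remaining equation gives: op(node(X1, b, 1), op(b, true)) = op(node(node(node(0, node(0, 1, 0), true), b, 0), b, 1), op(b, true)). Substituting into the earlier bindings gives Z := node(node(0, node(0, 1, 0), true), b, 0), B := node(0, 1, 0).
Decompose op/2: node(X1, b, 1) = node(node(node(0, node(0, 1, 0), true), b, 0), b, 1),  op(b, true) = op(b, true).
Decompose node/3: X1 = node(node(0, node(0, 1, 0), true), b, 0),  b = b,  1 = 1.
Bind X1 := node(node(0, node(0, 1, 0), true), b, 0); no other remaining equation mentions X1.
Delete trivial equation b = b.
Delete trivial equation 1 = 1.
Delete trivial equation op(b, true) = op(b, true).
MGU = { Z = node(node(0, node(0, 1, 0), true), b, 0), B = node(0, 1, 0), V = 0, X1 = node(node(0, node(0, 1, 0), true), b, 0) }, so Z = node(node(0, node(0, 1, 0), true), b, 0).

node(node(0, node(0, 1, 0), true), b, 0)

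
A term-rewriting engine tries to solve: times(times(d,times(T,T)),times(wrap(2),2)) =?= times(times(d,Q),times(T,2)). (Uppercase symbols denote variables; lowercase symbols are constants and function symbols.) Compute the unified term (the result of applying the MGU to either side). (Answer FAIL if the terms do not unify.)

times(times(d,times(wrap(2),wrap(2))),times(wrap(2),2))

Decompose times/2: times(d,times(T,T)) =?= times(d,Q),  times(wrap(2),2) =?= times(T,2).
Decompose times/2: d =?= d,  times(T,T) =?= Q.
Delete trivial equation d =?= d.
Bind Q := times(T,T); no other remaining equation mentions Q.
Decompose times/2: wrap(2) =?= T,  2 =?= 2.
Bind T := wrap(2); no other remaining equation mentions T. Substituting into the earlier binding gives Q := times(wrap(2),wrap(2)).
Delete trivial equation 2 =?= 2.
Applying the MGU to either side gives times(times(d,times(wrap(2),wrap(2))),times(wrap(2),2)).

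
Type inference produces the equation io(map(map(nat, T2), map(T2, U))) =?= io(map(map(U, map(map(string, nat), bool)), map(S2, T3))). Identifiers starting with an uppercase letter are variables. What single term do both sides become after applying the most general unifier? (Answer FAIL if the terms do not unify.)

io(map(map(nat, map(map(string, nat), bool)), map(map(map(string, nat), bool), nat)))

Decompose io/1: map(map(nat, T2), map(T2, U)) =?= map(map(U, map(map(string, nat), bool)), map(S2, T3)).
Decompose map/2: map(nat, T2) =?= map(U, map(map(string, nat), bool)),  map(T2, U) =?= map(S2, T3).
Decompose map/2: nat =?= U,  T2 =?= map(map(string, nat), bool).
Bind U := nat; substituting into the one remaining equation that mentions U gives: map(T2, nat) =?= map(S2, T3).
Bind T2 := map(map(string, nat), bool); substituting into the remaining equation gives: map(map(map(string, nat), bool), nat) =?= map(S2, T3).
Decompose map/2: map(map(string, nat), bool) =?= S2,  nat =?= T3.
Bind S2 := map(map(string, nat), bool); no other remaining equation mentions S2.
Bind T3 := nat.
Applying the MGU to either side gives io(map(map(nat, map(map(string, nat), bool)), map(map(map(string, nat), bool), nat))).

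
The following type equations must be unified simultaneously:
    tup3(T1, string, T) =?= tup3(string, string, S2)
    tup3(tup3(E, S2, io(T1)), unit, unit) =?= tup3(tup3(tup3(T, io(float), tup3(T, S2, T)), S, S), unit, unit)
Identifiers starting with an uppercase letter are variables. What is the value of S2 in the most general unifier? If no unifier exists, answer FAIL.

Decompose tup3/3: T1 =?= string,  string =?= string,  T =?= S2.
Bind T1 := string; substituting into the one remaining equation that mentions T1 gives: tup3(tup3(E, S2, io(string)), unit, unit) =?= tup3(tup3(tup3(T, io(float), tup3(T, S2, T)), S, S), unit, unit).
Delete trivial equation string =?= string.
Bind T := S2; substituting into the remaining equation gives: tup3(tup3(E, S2, io(string)), unit, unit) =?= tup3(tup3(tup3(S2, io(float), tup3(S2, S2, S2)), S, S), unit, unit).
Decompose tup3/3: tup3(E, S2, io(string)) =?= tup3(tup3(S2, io(float), tup3(S2, S2, S2)), S, S),  unit =?= unit,  unit =?= unit.
Decompose tup3/3: E =?= tup3(S2, io(float), tup3(S2, S2, S2)),  S2 =?= S,  io(string) =?= S.
Bind E := tup3(S2, io(float), tup3(S2, S2, S2)); no other remaining equation mentions E.
Bind S2 := S; no other remaining equation mentions S2. Substituting into the earlier bindings gives T := S, E := tup3(S, io(float), tup3(S, S, S)).
Bind S := io(string); no other remaining equation mentions S. Substituting into the earlier bindings gives T := io(string), E := tup3(io(string), io(float), tup3(io(string), io(string), io(string))), S2 := io(string).
Delete trivial equation unit =?= unit.
Delete trivial equation unit =?= unit.
MGU = { T1 -> string, T -> io(string), E -> tup3(io(string), io(float), tup3(io(string), io(string), io(string))), S2 -> io(string), S -> io(string) }, so S2 -> io(string).

io(string)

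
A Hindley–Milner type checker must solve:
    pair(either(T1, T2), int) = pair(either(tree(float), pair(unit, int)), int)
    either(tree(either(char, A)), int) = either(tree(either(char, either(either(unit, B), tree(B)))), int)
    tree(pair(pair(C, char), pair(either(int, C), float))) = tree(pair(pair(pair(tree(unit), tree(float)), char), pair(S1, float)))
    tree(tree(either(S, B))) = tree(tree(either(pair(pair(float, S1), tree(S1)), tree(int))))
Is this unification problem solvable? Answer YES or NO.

Decompose pair/2: either(T1, T2) = either(tree(float), pair(unit, int)),  int = int.
Decompose either/2: T1 = tree(float),  T2 = pair(unit, int).
Bind T1 := tree(float); no other remaining equation mentions T1.
Bind T2 := pair(unit, int); no other remaining equation mentions T2.
Delete trivial equation int = int.
Decompose either/2: tree(either(char, A)) = tree(either(char, either(either(unit, B), tree(B)))),  int = int.
Decompose tree/1: either(char, A) = either(char, either(either(unit, B), tree(B))).
Decompose either/2: char = char,  A = either(either(unit, B), tree(B)).
Delete trivial equation char = char.
Bind A := either(either(unit, B), tree(B)); no other remaining equation mentions A.
Delete trivial equation int = int.
Decompose tree/1: pair(pair(C, char), pair(either(int, C), float)) = pair(pair(pair(tree(unit), tree(float)), char), pair(S1, float)).
Decompose pair/2: pair(C, char) = pair(pair(tree(unit), tree(float)), char),  pair(either(int, C), float) = pair(S1, float).
Decompose pair/2: C = pair(tree(unit), tree(float)),  char = char.
Bind C := pair(tree(unit), tree(float)); substituting into the one remaining equation that mentions C gives: pair(either(int, pair(tree(unit), tree(float))), float) = pair(S1, float).
Delete trivial equation char = char.
Decompose pair/2: either(int, pair(tree(unit), tree(float))) = S1,  float = float.
Bind S1 := either(int, pair(tree(unit), tree(float))); substituting into the one remaining equation that mentions S1 gives: tree(tree(either(S, B))) = tree(tree(either(pair(pair(float, either(int, pair(tree(unit), tree(float)))), tree(either(int, pair(tree(unit), tree(float))))), tree(int)))).
Delete trivial equation float = float.
Decompose tree/1: tree(either(S, B)) = tree(either(pair(pair(float, either(int, pair(tree(unit), tree(float)))), tree(either(int, pair(tree(unit), tree(float))))), tree(int))).
Decompose tree/1: either(S, B) = either(pair(pair(float, either(int, pair(tree(unit), tree(float)))), tree(either(int, pair(tree(unit), tree(float))))), tree(int)).
Decompose either/2: S = pair(pair(float, either(int, pair(tree(unit), tree(float)))), tree(either(int, pair(tree(unit), tree(float))))),  B = tree(int).
Bind S := pair(pair(float, either(int, pair(tree(unit), tree(float)))), tree(either(int, pair(tree(unit), tree(float))))); no other remaining equation mentions S.
Bind B := tree(int). Substituting into the earlier binding gives A := either(either(unit, tree(int)), tree(tree(int))).
No equations remain and no clash or occurs-check failure arose, so a unifier exists.

YES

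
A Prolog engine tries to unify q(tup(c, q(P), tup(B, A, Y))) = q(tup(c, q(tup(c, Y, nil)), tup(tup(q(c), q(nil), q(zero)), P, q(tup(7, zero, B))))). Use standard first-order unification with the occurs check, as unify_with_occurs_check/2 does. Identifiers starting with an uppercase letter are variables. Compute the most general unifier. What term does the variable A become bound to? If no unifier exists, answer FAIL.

tup(c, q(tup(7, zero, tup(q(c), q(nil), q(zero)))), nil)

Decompose q/1: tup(c, q(P), tup(B, A, Y)) = tup(c, q(tup(c, Y, nil)), tup(tup(q(c), q(nil), q(zero)), P, q(tup(7, zero, B)))).
Decompose tup/3: c = c,  q(P) = q(tup(c, Y, nil)),  tup(B, A, Y) = tup(tup(q(c), q(nil), q(zero)), P, q(tup(7, zero, B))).
Delete trivial equation c = c.
Decompose q/1: P = tup(c, Y, nil).
Bind P := tup(c, Y, nil); substituting into the remaining equation gives: tup(B, A, Y) = tup(tup(q(c), q(nil), q(zero)), tup(c, Y, nil), q(tup(7, zero, B))).
Decompose tup/3: B = tup(q(c), q(nil), q(zero)),  A = tup(c, Y, nil),  Y = q(tup(7, zero, B)).
Bind B := tup(q(c), q(nil), q(zero)); substituting into the one remaining equation that mentions B gives: Y = q(tup(7, zero, tup(q(c), q(nil), q(zero)))).
Bind A := tup(c, Y, nil); no other remaining equation mentions A.
Bind Y := q(tup(7, zero, tup(q(c), q(nil), q(zero)))). Substituting into the earlier bindings gives P := tup(c, q(tup(7, zero, tup(q(c), q(nil), q(zero)))), nil), A := tup(c, q(tup(7, zero, tup(q(c), q(nil), q(zero)))), nil).
MGU = { P ↦ tup(c, q(tup(7, zero, tup(q(c), q(nil), q(zero)))), nil), B ↦ tup(q(c), q(nil), q(zero)), A ↦ tup(c, q(tup(7, zero, tup(q(c), q(nil), q(zero)))), nil), Y ↦ q(tup(7, zero, tup(q(c), q(nil), q(zero)))) }, so A ↦ tup(c, q(tup(7, zero, tup(q(c), q(nil), q(zero)))), nil).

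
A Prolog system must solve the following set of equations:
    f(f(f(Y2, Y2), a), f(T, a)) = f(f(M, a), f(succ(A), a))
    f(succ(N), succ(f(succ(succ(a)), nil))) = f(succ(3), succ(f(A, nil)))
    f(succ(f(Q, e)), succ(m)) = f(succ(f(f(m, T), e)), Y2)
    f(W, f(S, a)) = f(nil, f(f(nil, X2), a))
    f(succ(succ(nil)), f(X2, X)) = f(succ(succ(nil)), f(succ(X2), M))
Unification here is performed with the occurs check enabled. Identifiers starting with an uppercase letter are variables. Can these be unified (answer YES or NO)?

NO

Decompose f/2: f(f(Y2, Y2), a) = f(M, a),  f(T, a) = f(succ(A), a).
Decompose f/2: f(Y2, Y2) = M,  a = a.
Bind M := f(Y2, Y2); substituting into the one remaining equation that mentions M gives: f(succ(succ(nil)), f(X2, X)) = f(succ(succ(nil)), f(succ(X2), f(Y2, Y2))).
Delete trivial equation a = a.
Decompose f/2: T = succ(A),  a = a.
Bind T := succ(A); substituting into the one remaining equation that mentions T gives: f(succ(f(Q, e)), succ(m)) = f(succ(f(f(m, succ(A)), e)), Y2).
Delete trivial equation a = a.
Decompose f/2: succ(N) = succ(3),  succ(f(succ(succ(a)), nil)) = succ(f(A, nil)).
Decompose succ/1: N = 3.
Bind N := 3; no other remaining equation mentions N.
Decompose succ/1: f(succ(succ(a)), nil) = f(A, nil).
Decompose f/2: succ(succ(a)) = A,  nil = nil.
Bind A := succ(succ(a)); substituting into the one remaining equation that mentions A gives: f(succ(f(Q, e)), succ(m)) = f(succ(f(f(m, succ(succ(succ(a)))), e)), Y2). Substituting into the earlier binding gives T := succ(succ(succ(a))).
Delete trivial equation nil = nil.
Decompose f/2: succ(f(Q, e)) = succ(f(f(m, succ(succ(succ(a)))), e)),  succ(m) = Y2.
Decompose succ/1: f(Q, e) = f(f(m, succ(succ(succ(a)))), e).
Decompose f/2: Q = f(m, succ(succ(succ(a)))),  e = e.
Bind Q := f(m, succ(succ(succ(a)))); no other remaining equation mentions Q.
Delete trivial equation e = e.
Bind Y2 := succ(m); substituting into the one remaining equation that mentions Y2 gives: f(succ(succ(nil)), f(X2, X)) = f(succ(succ(nil)), f(succ(X2), f(succ(m), succ(m)))). Substituting into the earlier binding gives M := f(succ(m), succ(m)).
Decompose f/2: W = nil,  f(S, a) = f(f(nil, X2), a).
Bind W := nil; no other remaining equation mentions W.
Decompose f/2: S = f(nil, X2),  a = a.
Bind S := f(nil, X2); no other remaining equation mentions S.
Delete trivial equation a = a.
Decompose f/2: succ(succ(nil)) = succ(succ(nil)),  f(X2, X) = f(succ(X2), f(succ(m), succ(m))).
Delete trivial equation succ(succ(nil)) = succ(succ(nil)).
Decompose f/2: X2 = succ(X2),  X = f(succ(m), succ(m)).
Occurs check fails: X2 occurs in succ(X2); the equation X2 = succ(X2) has no finite solution.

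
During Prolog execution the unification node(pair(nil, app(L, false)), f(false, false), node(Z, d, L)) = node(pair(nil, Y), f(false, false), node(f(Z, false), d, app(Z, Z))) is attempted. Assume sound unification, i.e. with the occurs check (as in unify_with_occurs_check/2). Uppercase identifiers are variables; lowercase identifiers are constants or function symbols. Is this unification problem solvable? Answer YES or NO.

NO

Decompose node/3: pair(nil, app(L, false)) = pair(nil, Y),  f(false, false) = f(false, false),  node(Z, d, L) = node(f(Z, false), d, app(Z, Z)).
Decompose pair/2: nil = nil,  app(L, false) = Y.
Delete trivial equation nil = nil.
Bind Y := app(L, false); no other remaining equation mentions Y.
Delete trivial equation f(false, false) = f(false, false).
Decompose node/3: Z = f(Z, false),  d = d,  L = app(Z, Z).
Occurs check fails: Z occurs in f(Z, false); the equation Z = f(Z, false) has no finite solution.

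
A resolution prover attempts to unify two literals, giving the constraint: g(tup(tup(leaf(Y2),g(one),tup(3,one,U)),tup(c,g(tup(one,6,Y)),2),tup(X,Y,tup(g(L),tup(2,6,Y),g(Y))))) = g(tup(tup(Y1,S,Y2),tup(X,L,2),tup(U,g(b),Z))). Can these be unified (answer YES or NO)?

Decompose g/1: tup(tup(leaf(Y2),g(one),tup(3,one,U)),tup(c,g(tup(one,6,Y)),2),tup(X,Y,tup(g(L),tup(2,6,Y),g(Y)))) = tup(tup(Y1,S,Y2),tup(X,L,2),tup(U,g(b),Z)).
Decompose tup/3: tup(leaf(Y2),g(one),tup(3,one,U)) = tup(Y1,S,Y2),  tup(c,g(tup(one,6,Y)),2) = tup(X,L,2),  tup(X,Y,tup(g(L),tup(2,6,Y),g(Y))) = tup(U,g(b),Z).
Decompose tup/3: leaf(Y2) = Y1,  g(one) = S,  tup(3,one,U) = Y2.
Bind Y1 := leaf(Y2); no other remaining equation mentions Y1.
Bind S := g(one); no other remaining equation mentions S.
Bind Y2 := tup(3,one,U); no other remaining equation mentions Y2. Substituting into the earlier binding gives Y1 := leaf(tup(3,one,U)).
Decompose tup/3: c = X,  g(tup(one,6,Y)) = L,  2 = 2.
Bind X := c; substituting into the one remaining equation that mentions X gives: tup(c,Y,tup(g(L),tup(2,6,Y),g(Y))) = tup(U,g(b),Z).
Bind L := g(tup(one,6,Y)); substituting into the one remaining equation that mentions L gives: tup(c,Y,tup(g(g(tup(one,6,Y))),tup(2,6,Y),g(Y))) = tup(U,g(b),Z).
Delete trivial equation 2 = 2.
Decompose tup/3: c = U,  Y = g(b),  tup(g(g(tup(one,6,Y))),tup(2,6,Y),g(Y)) = Z.
Bind U := c; no other remaining equation mentions U. Substituting into the earlier bindings gives Y1 := leaf(tup(3,one,c)), Y2 := tup(3,one,c).
Bind Y := g(b); substituting into the remaining equation gives: tup(g(g(tup(one,6,g(b)))),tup(2,6,g(b)),g(g(b))) = Z. Substituting into the earlier binding gives L := g(tup(one,6,g(b))).
Bind Z := tup(g(g(tup(one,6,g(b)))),tup(2,6,g(b)),g(g(b))).
No equations remain and no clash or occurs-check failure arose, so a unifier exists.

YES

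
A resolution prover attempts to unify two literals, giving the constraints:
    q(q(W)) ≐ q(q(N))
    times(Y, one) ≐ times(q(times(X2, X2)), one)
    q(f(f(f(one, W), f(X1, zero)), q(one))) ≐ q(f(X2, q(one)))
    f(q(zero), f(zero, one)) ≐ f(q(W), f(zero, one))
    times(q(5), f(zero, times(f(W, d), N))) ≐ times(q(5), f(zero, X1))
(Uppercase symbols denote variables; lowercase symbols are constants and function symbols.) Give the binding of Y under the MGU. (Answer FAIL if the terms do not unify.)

q(times(f(f(one, zero), f(times(f(zero, d), zero), zero)), f(f(one, zero), f(times(f(zero, d), zero), zero))))

Decompose q/1: q(W) ≐ q(N).
Decompose q/1: W ≐ N.
Bind W := N; substituting into the 3 remaining equations that mention W gives: q(f(f(f(one, N), f(X1, zero)), q(one))) ≐ q(f(X2, q(one))),  f(q(zero), f(zero, one)) ≐ f(q(N), f(zero, one)),  times(q(5), f(zero, times(f(N, d), N))) ≐ times(q(5), f(zero, X1)).
Decompose times/2: Y ≐ q(times(X2, X2)),  one ≐ one.
Bind Y := q(times(X2, X2)); no other remaining equation mentions Y.
Delete trivial equation one ≐ one.
Decompose q/1: f(f(f(one, N), f(X1, zero)), q(one)) ≐ f(X2, q(one)).
Decompose f/2: f(f(one, N), f(X1, zero)) ≐ X2,  q(one) ≐ q(one).
Bind X2 := f(f(one, N), f(X1, zero)); no other remaining equation mentions X2. Substituting into the earlier binding gives Y := q(times(f(f(one, N), f(X1, zero)), f(f(one, N), f(X1, zero)))).
Delete trivial equation q(one) ≐ q(one).
Decompose f/2: q(zero) ≐ q(N),  f(zero, one) ≐ f(zero, one).
Decompose q/1: zero ≐ N.
Bind N := zero; substituting into the one remaining equation that mentions N gives: times(q(5), f(zero, times(f(zero, d), zero))) ≐ times(q(5), f(zero, X1)). Substituting into the earlier bindings gives W := zero, Y := q(times(f(f(one, zero), f(X1, zero)), f(f(one, zero), f(X1, zero)))), X2 := f(f(one, zero), f(X1, zero)).
Delete trivial equation f(zero, one) ≐ f(zero, one).
Decompose times/2: q(5) ≐ q(5),  f(zero, times(f(zero, d), zero)) ≐ f(zero, X1).
Delete trivial equation q(5) ≐ q(5).
Decompose f/2: zero ≐ zero,  times(f(zero, d), zero) ≐ X1.
Delete trivial equation zero ≐ zero.
Bind X1 := times(f(zero, d), zero). Substituting into the earlier bindings gives Y := q(times(f(f(one, zero), f(times(f(zero, d), zero), zero)), f(f(one, zero), f(times(f(zero, d), zero), zero)))), X2 := f(f(one, zero), f(times(f(zero, d), zero), zero)).
MGU = { W -> zero, Y -> q(times(f(f(one, zero), f(times(f(zero, d), zero), zero)), f(f(one, zero), f(times(f(zero, d), zero), zero)))), X2 -> f(f(one, zero), f(times(f(zero, d), zero), zero)), N -> zero, X1 -> times(f(zero, d), zero) }, so Y -> q(times(f(f(one, zero), f(times(f(zero, d), zero), zero)), f(f(one, zero), f(times(f(zero, d), zero), zero)))).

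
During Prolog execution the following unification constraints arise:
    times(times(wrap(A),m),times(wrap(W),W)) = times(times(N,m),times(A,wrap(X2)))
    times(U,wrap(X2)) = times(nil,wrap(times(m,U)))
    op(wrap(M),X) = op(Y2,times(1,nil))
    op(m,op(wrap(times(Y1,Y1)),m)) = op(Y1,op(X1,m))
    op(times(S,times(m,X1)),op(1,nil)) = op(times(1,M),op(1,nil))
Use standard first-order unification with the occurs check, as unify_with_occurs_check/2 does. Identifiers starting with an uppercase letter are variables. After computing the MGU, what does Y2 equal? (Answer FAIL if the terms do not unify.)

Decompose times/2: times(wrap(A),m) = times(N,m),  times(wrap(W),W) = times(A,wrap(X2)).
Decompose times/2: wrap(A) = N,  m = m.
Bind N := wrap(A); no other remaining equation mentions N.
Delete trivial equation m = m.
Decompose times/2: wrap(W) = A,  W = wrap(X2).
Bind A := wrap(W); no other remaining equation mentions A. Substituting into the earlier binding gives N := wrap(wrap(W)).
Bind W := wrap(X2); no other remaining equation mentions W. Substituting into the earlier bindings gives N := wrap(wrap(wrap(X2))), A := wrap(wrap(X2)).
Decompose times/2: U = nil,  wrap(X2) = wrap(times(m,U)).
Bind U := nil; substituting into the one remaining equation that mentions U gives: wrap(X2) = wrap(times(m,nil)).
Decompose wrap/1: X2 = times(m,nil).
Bind X2 := times(m,nil); no other remaining equation mentions X2. Substituting into the earlier bindings gives N := wrap(wrap(wrap(times(m,nil)))), A := wrap(wrap(times(m,nil))), W := wrap(times(m,nil)).
Decompose op/2: wrap(M) = Y2,  X = times(1,nil).
Bind Y2 := wrap(M); no other remaining equation mentions Y2.
Bind X := times(1,nil); no other remaining equation mentions X.
Decompose op/2: m = Y1,  op(wrap(times(Y1,Y1)),m) = op(X1,m).
Bind Y1 := m; substituting into the one remaining equation that mentions Y1 gives: op(wrap(times(m,m)),m) = op(X1,m).
Decompose op/2: wrap(times(m,m)) = X1,  m = m.
Bind X1 := wrap(times(m,m)); substituting into the one remaining equation that mentions X1 gives: op(times(S,times(m,wrap(times(m,m)))),op(1,nil)) = op(times(1,M),op(1,nil)).
Delete trivial equation m = m.
Decompose op/2: times(S,times(m,wrap(times(m,m)))) = times(1,M),  op(1,nil) = op(1,nil).
Decompose times/2: S = 1,  times(m,wrap(times(m,m))) = M.
Bind S := 1; no other remaining equation mentions S.
Bind M := times(m,wrap(times(m,m))); no other remaining equation mentions M. Substituting into the earlier binding gives Y2 := wrap(times(m,wrap(times(m,m)))).
Delete trivial equation op(1,nil) = op(1,nil).
MGU = { N = wrap(wrap(wrap(times(m,nil)))), A = wrap(wrap(times(m,nil))), W = wrap(times(m,nil)), U = nil, X2 = times(m,nil), Y2 = wrap(times(m,wrap(times(m,m)))), X = times(1,nil), Y1 = m, X1 = wrap(times(m,m)), S = 1, M = times(m,wrap(times(m,m))) }, so Y2 = wrap(times(m,wrap(times(m,m)))).

wrap(times(m,wrap(times(m,m))))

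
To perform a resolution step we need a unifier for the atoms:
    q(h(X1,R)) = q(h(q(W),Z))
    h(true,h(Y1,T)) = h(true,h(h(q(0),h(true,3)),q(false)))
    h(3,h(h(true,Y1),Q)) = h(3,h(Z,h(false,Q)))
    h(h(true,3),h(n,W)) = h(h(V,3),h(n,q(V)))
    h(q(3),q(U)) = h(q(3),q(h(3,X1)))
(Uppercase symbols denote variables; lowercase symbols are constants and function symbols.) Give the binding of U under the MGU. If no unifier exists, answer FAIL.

Decompose q/1: h(X1,R) = h(q(W),Z).
Decompose h/2: X1 = q(W),  R = Z.
Bind X1 := q(W); substituting into the one remaining equation that mentions X1 gives: h(q(3),q(U)) = h(q(3),q(h(3,q(W)))).
Bind R := Z; no other remaining equation mentions R.
Decompose h/2: true = true,  h(Y1,T) = h(h(q(0),h(true,3)),q(false)).
Delete trivial equation true = true.
Decompose h/2: Y1 = h(q(0),h(true,3)),  T = q(false).
Bind Y1 := h(q(0),h(true,3)); substituting into the one remaining equation that mentions Y1 gives: h(3,h(h(true,h(q(0),h(true,3))),Q)) = h(3,h(Z,h(false,Q))).
Bind T := q(false); no other remaining equation mentions T.
Decompose h/2: 3 = 3,  h(h(true,h(q(0),h(true,3))),Q) = h(Z,h(false,Q)).
Delete trivial equation 3 = 3.
Decompose h/2: h(true,h(q(0),h(true,3))) = Z,  Q = h(false,Q).
Bind Z := h(true,h(q(0),h(true,3))); no other remaining equation mentions Z. Substituting into the earlier binding gives R := h(true,h(q(0),h(true,3))).
Occurs check fails: Q occurs in h(false,Q); the equation Q = h(false,Q) has no finite solution.

FAIL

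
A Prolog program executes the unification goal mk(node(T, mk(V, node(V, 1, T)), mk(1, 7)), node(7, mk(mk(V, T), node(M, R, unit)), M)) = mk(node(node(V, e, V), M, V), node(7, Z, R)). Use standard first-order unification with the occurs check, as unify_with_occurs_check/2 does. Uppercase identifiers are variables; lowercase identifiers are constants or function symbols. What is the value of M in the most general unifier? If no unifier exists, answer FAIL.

Decompose mk/2: node(T, mk(V, node(V, 1, T)), mk(1, 7)) = node(node(V, e, V), M, V),  node(7, mk(mk(V, T), node(M, R, unit)), M) = node(7, Z, R).
Decompose node/3: T = node(V, e, V),  mk(V, node(V, 1, T)) = M,  mk(1, 7) = V.
Bind T := node(V, e, V); substituting into the 2 remaining equations that mention T gives: mk(V, node(V, 1, node(V, e, V))) = M,  node(7, mk(mk(V, node(V, e, V)), node(M, R, unit)), M) = node(7, Z, R).
Bind M := mk(V, node(V, 1, node(V, e, V))); substituting into the one remaining equation that mentions M gives: node(7, mk(mk(V, node(V, e, V)), node(mk(V, node(V, 1, node(V, e, V))), R, unit)), mk(V, node(V, 1, node(V, e, V)))) = node(7, Z, R).
Bind V := mk(1, 7); substituting into the remaining equation gives: node(7, mk(mk(mk(1, 7), node(mk(1, 7), e, mk(1, 7))), node(mk(mk(1, 7), node(mk(1, 7), 1, node(mk(1, 7), e, mk(1, 7)))), R, unit)), mk(mk(1, 7), node(mk(1, 7), 1, node(mk(1, 7), e, mk(1, 7))))) = node(7, Z, R). Substituting into the earlier bindings gives T := node(mk(1, 7), e, mk(1, 7)), M := mk(mk(1, 7), node(mk(1, 7), 1, node(mk(1, 7), e, mk(1, 7)))).
Decompose node/3: 7 = 7,  mk(mk(mk(1, 7), node(mk(1, 7), e, mk(1, 7))), node(mk(mk(1, 7), node(mk(1, 7), 1, node(mk(1, 7), e, mk(1, 7)))), R, unit)) = Z,  mk(mk(1, 7), node(mk(1, 7), 1, node(mk(1, 7), e, mk(1, 7)))) = R.
Delete trivial equation 7 = 7.
Bind Z := mk(mk(mk(1, 7), node(mk(1, 7), e, mk(1, 7))), node(mk(mk(1, 7), node(mk(1, 7), 1, node(mk(1, 7), e, mk(1, 7)))), R, unit)); no other remaining equation mentions Z.
Bind R := mk(mk(1, 7), node(mk(1, 7), 1, node(mk(1, 7), e, mk(1, 7)))). Substituting into the earlier binding gives Z := mk(mk(mk(1, 7), node(mk(1, 7), e, mk(1, 7))), node(mk(mk(1, 7), node(mk(1, 7), 1, node(mk(1, 7), e, mk(1, 7)))), mk(mk(1, 7), node(mk(1, 7), 1, node(mk(1, 7), e, mk(1, 7)))), unit)).
MGU = { T ↦ node(mk(1, 7), e, mk(1, 7)), M ↦ mk(mk(1, 7), node(mk(1, 7), 1, node(mk(1, 7), e, mk(1, 7)))), V ↦ mk(1, 7), Z ↦ mk(mk(mk(1, 7), node(mk(1, 7), e, mk(1, 7))), node(mk(mk(1, 7), node(mk(1, 7), 1, node(mk(1, 7), e, mk(1, 7)))), mk(mk(1, 7), node(mk(1, 7), 1, node(mk(1, 7), e, mk(1, 7)))), unit)), R ↦ mk(mk(1, 7), node(mk(1, 7), 1, node(mk(1, 7), e, mk(1, 7)))) }, so M ↦ mk(mk(1, 7), node(mk(1, 7), 1, node(mk(1, 7), e, mk(1, 7)))).

mk(mk(1, 7), node(mk(1, 7), 1, node(mk(1, 7), e, mk(1, 7))))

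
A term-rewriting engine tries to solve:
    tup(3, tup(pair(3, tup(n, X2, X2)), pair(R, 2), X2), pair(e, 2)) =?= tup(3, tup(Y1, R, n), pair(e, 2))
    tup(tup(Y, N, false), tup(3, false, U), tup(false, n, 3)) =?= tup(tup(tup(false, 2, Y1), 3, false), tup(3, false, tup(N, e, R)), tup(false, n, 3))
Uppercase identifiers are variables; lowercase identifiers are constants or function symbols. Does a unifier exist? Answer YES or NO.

Decompose tup/3: 3 =?= 3,  tup(pair(3, tup(n, X2, X2)), pair(R, 2), X2) =?= tup(Y1, R, n),  pair(e, 2) =?= pair(e, 2).
Delete trivial equation 3 =?= 3.
Decompose tup/3: pair(3, tup(n, X2, X2)) =?= Y1,  pair(R, 2) =?= R,  X2 =?= n.
Bind Y1 := pair(3, tup(n, X2, X2)); substituting into the one remaining equation that mentions Y1 gives: tup(tup(Y, N, false), tup(3, false, U), tup(false, n, 3)) =?= tup(tup(tup(false, 2, pair(3, tup(n, X2, X2))), 3, false), tup(3, false, tup(N, e, R)), tup(false, n, 3)).
Occurs check fails: R occurs in pair(R, 2); the equation R =?= pair(R, 2) has no finite solution.

NO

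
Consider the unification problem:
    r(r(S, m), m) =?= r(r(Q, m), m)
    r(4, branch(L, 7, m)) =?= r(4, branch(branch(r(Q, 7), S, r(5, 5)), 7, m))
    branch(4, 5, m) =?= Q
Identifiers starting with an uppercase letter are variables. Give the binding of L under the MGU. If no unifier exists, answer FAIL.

branch(r(branch(4, 5, m), 7), branch(4, 5, m), r(5, 5))

Decompose r/2: r(S, m) =?= r(Q, m),  m =?= m.
Decompose r/2: S =?= Q,  m =?= m.
Bind S := Q; substituting into the one remaining equation that mentions S gives: r(4, branch(L, 7, m)) =?= r(4, branch(branch(r(Q, 7), Q, r(5, 5)), 7, m)).
Delete trivial equation m =?= m.
Delete trivial equation m =?= m.
Decompose r/2: 4 =?= 4,  branch(L, 7, m) =?= branch(branch(r(Q, 7), Q, r(5, 5)), 7, m).
Delete trivial equation 4 =?= 4.
Decompose branch/3: L =?= branch(r(Q, 7), Q, r(5, 5)),  7 =?= 7,  m =?= m.
Bind L := branch(r(Q, 7), Q, r(5, 5)); no other remaining equation mentions L.
Delete trivial equation 7 =?= 7.
Delete trivial equation m =?= m.
Bind Q := branch(4, 5, m). Substituting into the earlier bindings gives S := branch(4, 5, m), L := branch(r(branch(4, 5, m), 7), branch(4, 5, m), r(5, 5)).
MGU = { S := branch(4, 5, m), L := branch(r(branch(4, 5, m), 7), branch(4, 5, m), r(5, 5)), Q := branch(4, 5, m) }, so L := branch(r(branch(4, 5, m), 7), branch(4, 5, m), r(5, 5)).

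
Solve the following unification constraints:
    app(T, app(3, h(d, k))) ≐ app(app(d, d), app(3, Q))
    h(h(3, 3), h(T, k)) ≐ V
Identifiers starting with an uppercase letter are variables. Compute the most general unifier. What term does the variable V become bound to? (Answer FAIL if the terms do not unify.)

Decompose app/2: T ≐ app(d, d),  app(3, h(d, k)) ≐ app(3, Q).
Bind T := app(d, d); substituting into the one remaining equation that mentions T gives: h(h(3, 3), h(app(d, d), k)) ≐ V.
Decompose app/2: 3 ≐ 3,  h(d, k) ≐ Q.
Delete trivial equation 3 ≐ 3.
Bind Q := h(d, k); no other remaining equation mentions Q.
Bind V := h(h(3, 3), h(app(d, d), k)).
MGU = { T -> app(d, d), Q -> h(d, k), V -> h(h(3, 3), h(app(d, d), k)) }, so V -> h(h(3, 3), h(app(d, d), k)).

h(h(3, 3), h(app(d, d), k))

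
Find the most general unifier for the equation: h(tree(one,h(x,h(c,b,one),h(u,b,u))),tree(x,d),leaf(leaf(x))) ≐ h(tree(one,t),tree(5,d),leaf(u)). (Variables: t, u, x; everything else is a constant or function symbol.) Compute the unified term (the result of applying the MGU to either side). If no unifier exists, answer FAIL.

h(tree(one,h(5,h(c,b,one),h(leaf(5),b,leaf(5)))),tree(5,d),leaf(leaf(5)))

Decompose h/3: tree(one,h(x,h(c,b,one),h(u,b,u))) ≐ tree(one,t),  tree(x,d) ≐ tree(5,d),  leaf(leaf(x)) ≐ leaf(u).
Decompose tree/2: one ≐ one,  h(x,h(c,b,one),h(u,b,u)) ≐ t.
Delete trivial equation one ≐ one.
Bind t := h(x,h(c,b,one),h(u,b,u)); no other remaining equation mentions t.
Decompose tree/2: x ≐ 5,  d ≐ d.
Bind x := 5; substituting into the one remaining equation that mentions x gives: leaf(leaf(5)) ≐ leaf(u). Substituting into the earlier binding gives t := h(5,h(c,b,one),h(u,b,u)).
Delete trivial equation d ≐ d.
Decompose leaf/1: leaf(5) ≐ u.
Bind u := leaf(5). Substituting into the earlier binding gives t := h(5,h(c,b,one),h(leaf(5),b,leaf(5))).
Applying the MGU to either side gives h(tree(one,h(5,h(c,b,one),h(leaf(5),b,leaf(5)))),tree(5,d),leaf(leaf(5))).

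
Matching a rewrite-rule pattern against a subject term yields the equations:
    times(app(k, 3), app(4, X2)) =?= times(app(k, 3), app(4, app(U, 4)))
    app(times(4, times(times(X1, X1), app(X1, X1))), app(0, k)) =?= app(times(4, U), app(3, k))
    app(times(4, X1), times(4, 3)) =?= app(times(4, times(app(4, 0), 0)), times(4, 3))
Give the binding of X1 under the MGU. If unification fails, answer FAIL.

FAIL

Decompose times/2: app(k, 3) =?= app(k, 3),  app(4, X2) =?= app(4, app(U, 4)).
Delete trivial equation app(k, 3) =?= app(k, 3).
Decompose app/2: 4 =?= 4,  X2 =?= app(U, 4).
Delete trivial equation 4 =?= 4.
Bind X2 := app(U, 4); no other remaining equation mentions X2.
Decompose app/2: times(4, times(times(X1, X1), app(X1, X1))) =?= times(4, U),  app(0, k) =?= app(3, k).
Decompose times/2: 4 =?= 4,  times(times(X1, X1), app(X1, X1)) =?= U.
Delete trivial equation 4 =?= 4.
Bind U := times(times(X1, X1), app(X1, X1)); no other remaining equation mentions U. Substituting into the earlier binding gives X2 := app(times(times(X1, X1), app(X1, X1)), 4).
Decompose app/2: 0 =?= 3,  k =?= k.
Clash: constants 0 and 3 differ; no unifier exists.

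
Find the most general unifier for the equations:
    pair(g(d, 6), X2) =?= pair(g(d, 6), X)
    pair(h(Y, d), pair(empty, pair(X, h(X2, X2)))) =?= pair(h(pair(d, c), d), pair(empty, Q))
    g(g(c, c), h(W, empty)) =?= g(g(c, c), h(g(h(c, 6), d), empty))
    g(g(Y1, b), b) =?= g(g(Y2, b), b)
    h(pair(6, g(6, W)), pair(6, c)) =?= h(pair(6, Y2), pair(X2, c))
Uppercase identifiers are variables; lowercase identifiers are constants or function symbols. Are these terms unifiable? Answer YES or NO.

YES

Decompose pair/2: g(d, 6) =?= g(d, 6),  X2 =?= X.
Delete trivial equation g(d, 6) =?= g(d, 6).
Bind X2 := X; substituting into the 2 remaining equations that mention X2 gives: pair(h(Y, d), pair(empty, pair(X, h(X, X)))) =?= pair(h(pair(d, c), d), pair(empty, Q)),  h(pair(6, g(6, W)), pair(6, c)) =?= h(pair(6, Y2), pair(X, c)).
Decompose pair/2: h(Y, d) =?= h(pair(d, c), d),  pair(empty, pair(X, h(X, X))) =?= pair(empty, Q).
Decompose h/2: Y =?= pair(d, c),  d =?= d.
Bind Y := pair(d, c); no other remaining equation mentions Y.
Delete trivial equation d =?= d.
Decompose pair/2: empty =?= empty,  pair(X, h(X, X)) =?= Q.
Delete trivial equation empty =?= empty.
Bind Q := pair(X, h(X, X)); no other remaining equation mentions Q.
Decompose g/2: g(c, c) =?= g(c, c),  h(W, empty) =?= h(g(h(c, 6), d), empty).
Delete trivial equation g(c, c) =?= g(c, c).
Decompose h/2: W =?= g(h(c, 6), d),  empty =?= empty.
Bind W := g(h(c, 6), d); substituting into the one remaining equation that mentions W gives: h(pair(6, g(6, g(h(c, 6), d))), pair(6, c)) =?= h(pair(6, Y2), pair(X, c)).
Delete trivial equation empty =?= empty.
Decompose g/2: g(Y1, b) =?= g(Y2, b),  b =?= b.
Decompose g/2: Y1 =?= Y2,  b =?= b.
Bind Y1 := Y2; no other remaining equation mentions Y1.
Delete trivial equation b =?= b.
Delete trivial equation b =?= b.
Decompose h/2: pair(6, g(6, g(h(c, 6), d))) =?= pair(6, Y2),  pair(6, c) =?= pair(X, c).
Decompose pair/2: 6 =?= 6,  g(6, g(h(c, 6), d)) =?= Y2.
Delete trivial equation 6 =?= 6.
Bind Y2 := g(6, g(h(c, 6), d)); no other remaining equation mentions Y2. Substituting into the earlier binding gives Y1 := g(6, g(h(c, 6), d)).
Decompose pair/2: 6 =?= X,  c =?= c.
Bind X := 6; no other remaining equation mentions X. Substituting into the earlier bindings gives X2 := 6, Q := pair(6, h(6, 6)).
Delete trivial equation c =?= c.
No equations remain and no clash or occurs-check failure arose, so a unifier exists.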